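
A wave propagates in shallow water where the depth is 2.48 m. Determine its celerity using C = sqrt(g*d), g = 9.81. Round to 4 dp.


Using the shallow-water approximation:
C = sqrt(g * d) = sqrt(9.81 * 2.48)
C = sqrt(24.3288)
C = 4.9324 m/s

4.9324


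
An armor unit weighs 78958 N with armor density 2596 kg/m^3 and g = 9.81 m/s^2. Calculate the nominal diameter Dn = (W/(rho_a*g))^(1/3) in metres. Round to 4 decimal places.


V = W / (rho_a * g)
V = 78958 / (2596 * 9.81)
V = 78958 / 25466.76
V = 3.100434 m^3
Dn = V^(1/3) = 3.100434^(1/3)
Dn = 1.4582 m

1.4582


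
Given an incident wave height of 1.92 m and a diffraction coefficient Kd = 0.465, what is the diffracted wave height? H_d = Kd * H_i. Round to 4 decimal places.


H_d = Kd * H_i
H_d = 0.465 * 1.92
H_d = 0.8928 m

0.8928


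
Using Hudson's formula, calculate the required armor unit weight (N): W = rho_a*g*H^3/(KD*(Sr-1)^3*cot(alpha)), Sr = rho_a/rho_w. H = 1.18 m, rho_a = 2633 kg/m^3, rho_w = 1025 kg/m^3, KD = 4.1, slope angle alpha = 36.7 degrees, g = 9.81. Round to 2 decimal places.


Sr = rho_a / rho_w = 2633 / 1025 = 2.568780
(Sr - 1) = 1.568780
(Sr - 1)^3 = 3.860882
cot(36.7) = 1 / tan(36.7) = 1 / 0.745377 = 1.341603
Numerator = 2633 * 9.81 * 1.18^3 = 42439.0729
Denominator = 4.1 * 3.860882 * 1.341603 = 21.237060
W = 42439.0729 / 21.237060
W = 1998.35 N

1998.35


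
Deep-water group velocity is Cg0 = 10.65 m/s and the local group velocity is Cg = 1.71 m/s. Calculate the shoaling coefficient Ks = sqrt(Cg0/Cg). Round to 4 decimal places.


Ks = sqrt(Cg0 / Cg)
Ks = sqrt(10.65 / 1.71)
Ks = sqrt(6.2281)
Ks = 2.4956

2.4956


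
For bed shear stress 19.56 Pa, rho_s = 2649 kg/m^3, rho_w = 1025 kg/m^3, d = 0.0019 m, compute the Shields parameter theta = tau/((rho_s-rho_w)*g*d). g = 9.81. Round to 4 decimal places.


theta = tau / ((rho_s - rho_w) * g * d)
rho_s - rho_w = 2649 - 1025 = 1624
Denominator = 1624 * 9.81 * 0.0019 = 30.269736
theta = 19.56 / 30.269736
theta = 0.6462

0.6462


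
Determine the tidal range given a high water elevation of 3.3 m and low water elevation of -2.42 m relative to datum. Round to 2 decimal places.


Tidal range = High water - Low water
Tidal range = 3.3 - (-2.42)
Tidal range = 5.72 m

5.72


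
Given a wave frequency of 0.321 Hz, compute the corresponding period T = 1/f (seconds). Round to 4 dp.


T = 1 / f
T = 1 / 0.321
T = 3.1153 s

3.1153


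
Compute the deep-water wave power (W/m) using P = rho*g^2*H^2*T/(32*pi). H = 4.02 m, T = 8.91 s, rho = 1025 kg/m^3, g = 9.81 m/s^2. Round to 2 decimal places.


P = rho * g^2 * H^2 * T / (32 * pi)
P = 1025 * 9.81^2 * 4.02^2 * 8.91 / (32 * pi)
P = 1025 * 96.2361 * 16.1604 * 8.91 / 100.53096
P = 141283.63 W/m

141283.63


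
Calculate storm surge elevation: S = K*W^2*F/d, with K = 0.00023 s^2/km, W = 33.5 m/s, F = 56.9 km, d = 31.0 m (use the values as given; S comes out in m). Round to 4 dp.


S = K * W^2 * F / d
W^2 = 33.5^2 = 1122.25
S = 0.00023 * 1122.25 * 56.9 / 31.0
Numerator = 0.00023 * 1122.25 * 56.9 = 14.686886
S = 14.686886 / 31.0 = 0.4738 m

0.4738


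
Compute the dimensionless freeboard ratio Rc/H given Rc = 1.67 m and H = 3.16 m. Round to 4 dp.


Relative freeboard = Rc / H
= 1.67 / 3.16
= 0.5285

0.5285


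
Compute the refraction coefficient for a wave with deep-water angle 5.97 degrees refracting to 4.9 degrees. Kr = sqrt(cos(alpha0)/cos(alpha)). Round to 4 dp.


Kr = sqrt(cos(alpha0) / cos(alpha))
cos(5.97) = 0.994576
cos(4.9) = 0.996345
Kr = sqrt(0.994576 / 0.996345)
Kr = sqrt(0.998225)
Kr = 0.9991

0.9991


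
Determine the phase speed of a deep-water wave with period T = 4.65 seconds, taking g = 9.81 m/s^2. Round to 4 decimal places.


We use the deep-water celerity formula:
C = g * T / (2 * pi)
C = 9.81 * 4.65 / (2 * 3.14159...)
C = 45.616500 / 6.283185
C = 7.2601 m/s

7.2601


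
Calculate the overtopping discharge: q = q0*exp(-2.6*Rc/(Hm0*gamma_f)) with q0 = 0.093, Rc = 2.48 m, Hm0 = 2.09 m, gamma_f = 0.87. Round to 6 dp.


q = q0 * exp(-2.6 * Rc / (Hm0 * gamma_f))
Exponent = -2.6 * 2.48 / (2.09 * 0.87)
= -2.6 * 2.48 / 1.8183
= -3.546169
exp(-3.546169) = 0.028835
q = 0.093 * 0.028835
q = 0.002682 m^3/s/m

0.002682


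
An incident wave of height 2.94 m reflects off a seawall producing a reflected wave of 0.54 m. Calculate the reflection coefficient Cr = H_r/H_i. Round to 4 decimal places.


Cr = H_r / H_i
Cr = 0.54 / 2.94
Cr = 0.1837

0.1837


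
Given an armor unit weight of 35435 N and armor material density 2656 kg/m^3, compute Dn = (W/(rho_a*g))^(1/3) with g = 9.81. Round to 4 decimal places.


V = W / (rho_a * g)
V = 35435 / (2656 * 9.81)
V = 35435 / 26055.36
V = 1.359989 m^3
Dn = V^(1/3) = 1.359989^(1/3)
Dn = 1.1079 m

1.1079


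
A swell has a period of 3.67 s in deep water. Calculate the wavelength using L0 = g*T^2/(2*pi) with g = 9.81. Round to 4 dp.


L0 = g * T^2 / (2 * pi)
L0 = 9.81 * 3.67^2 / (2 * pi)
L0 = 9.81 * 13.4689 / 6.28319
L0 = 132.1299 / 6.28319
L0 = 21.0291 m

21.0291


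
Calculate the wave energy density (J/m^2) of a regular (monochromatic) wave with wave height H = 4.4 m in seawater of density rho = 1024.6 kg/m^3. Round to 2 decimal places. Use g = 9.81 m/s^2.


E = (1/8) * rho * g * H^2
E = (1/8) * 1024.6 * 9.81 * 4.4^2
E = 0.125 * 1024.6 * 9.81 * 19.3600
E = 24324.21 J/m^2

24324.21


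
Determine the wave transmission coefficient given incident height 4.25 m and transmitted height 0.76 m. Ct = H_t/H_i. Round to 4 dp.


Ct = H_t / H_i
Ct = 0.76 / 4.25
Ct = 0.1788

0.1788


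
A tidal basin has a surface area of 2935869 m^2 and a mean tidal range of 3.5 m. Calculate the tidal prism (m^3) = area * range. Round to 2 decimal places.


Tidal prism = Area * Tidal range
P = 2935869 * 3.5
P = 10275541.50 m^3

10275541.50


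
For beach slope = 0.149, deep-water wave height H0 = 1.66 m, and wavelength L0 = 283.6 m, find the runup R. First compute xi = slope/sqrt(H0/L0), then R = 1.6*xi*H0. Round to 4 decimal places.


xi = slope / sqrt(H0/L0)
H0/L0 = 1.66/283.6 = 0.005853
sqrt(0.005853) = 0.076507
xi = 0.149 / 0.076507 = 1.947535
R = 1.6 * xi * H0 = 1.6 * 1.947535 * 1.66
R = 5.1727 m

5.1727


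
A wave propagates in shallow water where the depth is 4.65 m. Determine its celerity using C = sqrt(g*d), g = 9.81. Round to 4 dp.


Using the shallow-water approximation:
C = sqrt(g * d) = sqrt(9.81 * 4.65)
C = sqrt(45.6165)
C = 6.7540 m/s

6.7540


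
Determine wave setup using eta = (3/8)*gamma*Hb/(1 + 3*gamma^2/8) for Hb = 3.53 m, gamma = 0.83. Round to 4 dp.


eta = (3/8) * gamma * Hb / (1 + 3*gamma^2/8)
Numerator = (3/8) * 0.83 * 3.53 = 1.098712
Denominator = 1 + 3*0.83^2/8 = 1 + 0.258338 = 1.258338
eta = 1.098712 / 1.258338
eta = 0.8731 m

0.8731


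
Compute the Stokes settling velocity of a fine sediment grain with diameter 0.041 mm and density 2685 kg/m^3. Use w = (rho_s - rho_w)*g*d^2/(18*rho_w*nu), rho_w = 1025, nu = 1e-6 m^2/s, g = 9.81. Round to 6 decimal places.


w = (rho_s - rho_w) * g * d^2 / (18 * rho_w * nu)
d = 0.041 mm = 0.000041 m
rho_s - rho_w = 2685 - 1025 = 1660
Numerator = 1660 * 9.81 * (0.000041)^2 = 0.000027374413
Denominator = 18 * 1025 * 1e-6 = 0.018450
w = 0.001484 m/s

0.001484


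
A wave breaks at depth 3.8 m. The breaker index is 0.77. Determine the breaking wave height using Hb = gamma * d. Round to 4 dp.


Hb = gamma * d
Hb = 0.77 * 3.8
Hb = 2.9260 m

2.9260


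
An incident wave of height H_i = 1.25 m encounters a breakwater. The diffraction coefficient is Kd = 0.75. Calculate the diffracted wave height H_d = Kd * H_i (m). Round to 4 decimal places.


H_d = Kd * H_i
H_d = 0.75 * 1.25
H_d = 0.9375 m

0.9375


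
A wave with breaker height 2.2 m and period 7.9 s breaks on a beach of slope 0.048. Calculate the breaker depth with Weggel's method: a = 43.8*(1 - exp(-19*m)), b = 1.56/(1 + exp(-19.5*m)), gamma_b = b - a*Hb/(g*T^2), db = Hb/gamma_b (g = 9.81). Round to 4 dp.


a = 43.8 * (1 - exp(-19 * m))
exp(-19 * 0.048) = exp(-0.9120) = 0.401720
a = 43.8 * (1 - 0.401720) = 26.204665
b = 1.56 / (1 + exp(-19.5 * m))
exp(-19.5 * 0.048) = exp(-0.9360) = 0.392193
b = 1.56 / (1 + 0.392193) = 1.120534
Hb / (g * T^2) = 2.2 / (9.81 * 7.9^2) = 2.2 / 612.2421 = 0.00359335
gamma_b = b - a * Hb/(g*T^2) = 1.120534 - 26.204665 * 0.00359335 = 1.026371
db = Hb / gamma_b = 2.2 / 1.026371
db = 2.1435 m

2.1435


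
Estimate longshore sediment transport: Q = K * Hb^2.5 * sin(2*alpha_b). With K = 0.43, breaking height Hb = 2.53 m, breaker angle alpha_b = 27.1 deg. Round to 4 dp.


Q = K * Hb^2.5 * sin(2 * alpha_b)
Hb^2.5 = 2.53^2.5 = 10.181255
sin(2 * 27.1) = sin(54.2) = 0.811064
Q = 0.43 * 10.181255 * 0.811064
Q = 3.5508 m^3/s

3.5508


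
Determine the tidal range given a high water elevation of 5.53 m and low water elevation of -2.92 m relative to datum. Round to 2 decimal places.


Tidal range = High water - Low water
Tidal range = 5.53 - (-2.92)
Tidal range = 8.45 m

8.45


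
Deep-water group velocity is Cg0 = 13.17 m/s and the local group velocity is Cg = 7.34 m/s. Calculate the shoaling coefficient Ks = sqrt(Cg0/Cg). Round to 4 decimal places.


Ks = sqrt(Cg0 / Cg)
Ks = sqrt(13.17 / 7.34)
Ks = sqrt(1.7943)
Ks = 1.3395

1.3395


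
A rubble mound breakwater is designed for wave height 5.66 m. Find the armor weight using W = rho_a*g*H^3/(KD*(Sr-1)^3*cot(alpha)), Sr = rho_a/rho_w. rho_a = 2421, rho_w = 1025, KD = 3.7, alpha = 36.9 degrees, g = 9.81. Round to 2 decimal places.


Sr = rho_a / rho_w = 2421 / 1025 = 2.361951
(Sr - 1) = 1.361951
(Sr - 1)^3 = 2.526298
cot(36.9) = 1 / tan(36.9) = 1 / 0.750821 = 1.331875
Numerator = 2421 * 9.81 * 5.66^3 = 4306387.3432
Denominator = 3.7 * 2.526298 * 1.331875 = 12.449441
W = 4306387.3432 / 12.449441
W = 345910.11 N

345910.11


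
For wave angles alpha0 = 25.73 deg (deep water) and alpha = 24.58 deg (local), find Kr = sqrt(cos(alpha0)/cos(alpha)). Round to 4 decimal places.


Kr = sqrt(cos(alpha0) / cos(alpha))
cos(25.73) = 0.900850
cos(24.58) = 0.909381
Kr = sqrt(0.900850 / 0.909381)
Kr = sqrt(0.990618)
Kr = 0.9953

0.9953


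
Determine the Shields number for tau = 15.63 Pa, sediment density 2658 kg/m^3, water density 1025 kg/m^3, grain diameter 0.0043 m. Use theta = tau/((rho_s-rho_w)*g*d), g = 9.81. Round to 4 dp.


theta = tau / ((rho_s - rho_w) * g * d)
rho_s - rho_w = 2658 - 1025 = 1633
Denominator = 1633 * 9.81 * 0.0043 = 68.884839
theta = 15.63 / 68.884839
theta = 0.2269

0.2269


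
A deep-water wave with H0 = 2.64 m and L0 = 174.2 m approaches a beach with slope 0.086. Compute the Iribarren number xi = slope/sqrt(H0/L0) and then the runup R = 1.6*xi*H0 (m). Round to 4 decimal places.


xi = slope / sqrt(H0/L0)
H0/L0 = 2.64/174.2 = 0.015155
sqrt(0.015155) = 0.123106
xi = 0.086 / 0.123106 = 0.698587
R = 1.6 * xi * H0 = 1.6 * 0.698587 * 2.64
R = 2.9508 m

2.9508


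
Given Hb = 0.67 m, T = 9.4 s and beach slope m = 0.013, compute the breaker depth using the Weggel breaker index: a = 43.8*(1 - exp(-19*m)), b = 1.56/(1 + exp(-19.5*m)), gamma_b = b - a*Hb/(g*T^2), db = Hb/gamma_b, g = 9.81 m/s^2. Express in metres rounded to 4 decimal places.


a = 43.8 * (1 - exp(-19 * m))
exp(-19 * 0.013) = exp(-0.2470) = 0.781141
a = 43.8 * (1 - 0.781141) = 9.586038
b = 1.56 / (1 + exp(-19.5 * m))
exp(-19.5 * 0.013) = exp(-0.2535) = 0.776080
b = 1.56 / (1 + 0.776080) = 0.878339
Hb / (g * T^2) = 0.67 / (9.81 * 9.4^2) = 0.67 / 866.8116 = 0.00077295
gamma_b = b - a * Hb/(g*T^2) = 0.878339 - 9.586038 * 0.00077295 = 0.870929
db = Hb / gamma_b = 0.67 / 0.870929
db = 0.7693 m

0.7693


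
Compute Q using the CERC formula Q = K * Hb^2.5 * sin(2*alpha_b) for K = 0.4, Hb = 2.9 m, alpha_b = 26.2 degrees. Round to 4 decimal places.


Q = K * Hb^2.5 * sin(2 * alpha_b)
Hb^2.5 = 2.9^2.5 = 14.321714
sin(2 * 26.2) = sin(52.4) = 0.792290
Q = 0.4 * 14.321714 * 0.792290
Q = 4.5388 m^3/s

4.5388


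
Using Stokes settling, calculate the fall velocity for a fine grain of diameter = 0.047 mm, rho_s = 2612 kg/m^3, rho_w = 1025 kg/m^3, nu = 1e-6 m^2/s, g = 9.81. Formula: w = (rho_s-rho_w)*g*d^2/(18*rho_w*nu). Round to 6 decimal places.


w = (rho_s - rho_w) * g * d^2 / (18 * rho_w * nu)
d = 0.047 mm = 0.000047 m
rho_s - rho_w = 2612 - 1025 = 1587
Numerator = 1587 * 9.81 * (0.000047)^2 = 0.000034390750
Denominator = 18 * 1025 * 1e-6 = 0.018450
w = 0.001864 m/s

0.001864


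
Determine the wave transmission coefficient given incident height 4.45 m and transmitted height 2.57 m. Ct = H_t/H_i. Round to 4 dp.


Ct = H_t / H_i
Ct = 2.57 / 4.45
Ct = 0.5775

0.5775


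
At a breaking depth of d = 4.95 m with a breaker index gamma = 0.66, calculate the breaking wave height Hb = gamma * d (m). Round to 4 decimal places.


Hb = gamma * d
Hb = 0.66 * 4.95
Hb = 3.2670 m

3.2670


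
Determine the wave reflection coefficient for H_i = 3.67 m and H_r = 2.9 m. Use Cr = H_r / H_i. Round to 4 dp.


Cr = H_r / H_i
Cr = 2.9 / 3.67
Cr = 0.7902

0.7902


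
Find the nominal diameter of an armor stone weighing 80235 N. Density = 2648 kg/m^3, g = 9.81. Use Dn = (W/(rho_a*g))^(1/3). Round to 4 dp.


V = W / (rho_a * g)
V = 80235 / (2648 * 9.81)
V = 80235 / 25976.88
V = 3.088708 m^3
Dn = V^(1/3) = 3.088708^(1/3)
Dn = 1.4563 m

1.4563


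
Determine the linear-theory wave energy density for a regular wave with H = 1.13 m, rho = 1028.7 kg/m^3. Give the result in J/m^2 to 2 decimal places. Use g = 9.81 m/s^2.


E = (1/8) * rho * g * H^2
E = (1/8) * 1028.7 * 9.81 * 1.13^2
E = 0.125 * 1028.7 * 9.81 * 1.2769
E = 1610.74 J/m^2

1610.74


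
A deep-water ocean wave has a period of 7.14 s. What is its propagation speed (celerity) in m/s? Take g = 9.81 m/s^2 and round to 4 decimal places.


We use the deep-water celerity formula:
C = g * T / (2 * pi)
C = 9.81 * 7.14 / (2 * 3.14159...)
C = 70.043400 / 6.283185
C = 11.1478 m/s

11.1478


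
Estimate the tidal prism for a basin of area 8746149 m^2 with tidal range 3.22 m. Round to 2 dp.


Tidal prism = Area * Tidal range
P = 8746149 * 3.22
P = 28162599.78 m^3

28162599.78


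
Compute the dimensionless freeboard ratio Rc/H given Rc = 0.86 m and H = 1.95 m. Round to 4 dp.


Relative freeboard = Rc / H
= 0.86 / 1.95
= 0.4410

0.4410


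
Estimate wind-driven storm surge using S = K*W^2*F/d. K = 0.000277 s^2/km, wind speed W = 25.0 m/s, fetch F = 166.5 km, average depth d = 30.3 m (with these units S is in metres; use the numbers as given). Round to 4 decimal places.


S = K * W^2 * F / d
W^2 = 25.0^2 = 625.00
S = 0.000277 * 625.00 * 166.5 / 30.3
Numerator = 0.000277 * 625.00 * 166.5 = 28.825312
S = 28.825312 / 30.3 = 0.9513 m

0.9513


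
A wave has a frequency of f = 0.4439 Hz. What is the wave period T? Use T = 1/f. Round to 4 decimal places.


T = 1 / f
T = 1 / 0.4439
T = 2.2528 s

2.2528


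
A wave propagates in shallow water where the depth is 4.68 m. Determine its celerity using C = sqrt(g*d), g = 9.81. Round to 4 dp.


Using the shallow-water approximation:
C = sqrt(g * d) = sqrt(9.81 * 4.68)
C = sqrt(45.9108)
C = 6.7758 m/s

6.7758


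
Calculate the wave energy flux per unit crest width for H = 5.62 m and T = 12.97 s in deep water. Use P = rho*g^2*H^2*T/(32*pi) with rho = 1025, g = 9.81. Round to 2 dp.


P = rho * g^2 * H^2 * T / (32 * pi)
P = 1025 * 9.81^2 * 5.62^2 * 12.97 / (32 * pi)
P = 1025 * 96.2361 * 31.5844 * 12.97 / 100.53096
P = 401952.41 W/m

401952.41


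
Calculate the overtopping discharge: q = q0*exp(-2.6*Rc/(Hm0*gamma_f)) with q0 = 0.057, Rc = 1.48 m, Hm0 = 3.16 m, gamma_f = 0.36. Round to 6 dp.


q = q0 * exp(-2.6 * Rc / (Hm0 * gamma_f))
Exponent = -2.6 * 1.48 / (3.16 * 0.36)
= -2.6 * 1.48 / 1.1376
= -3.382560
exp(-3.382560) = 0.033960
q = 0.057 * 0.033960
q = 0.001936 m^3/s/m

0.001936


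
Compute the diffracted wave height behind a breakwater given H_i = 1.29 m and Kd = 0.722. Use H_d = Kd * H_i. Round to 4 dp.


H_d = Kd * H_i
H_d = 0.722 * 1.29
H_d = 0.9314 m

0.9314


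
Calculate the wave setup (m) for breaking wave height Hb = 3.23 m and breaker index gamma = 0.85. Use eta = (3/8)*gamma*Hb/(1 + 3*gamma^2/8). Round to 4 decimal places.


eta = (3/8) * gamma * Hb / (1 + 3*gamma^2/8)
Numerator = (3/8) * 0.85 * 3.23 = 1.029562
Denominator = 1 + 3*0.85^2/8 = 1 + 0.270938 = 1.270938
eta = 1.029562 / 1.270938
eta = 0.8101 m

0.8101


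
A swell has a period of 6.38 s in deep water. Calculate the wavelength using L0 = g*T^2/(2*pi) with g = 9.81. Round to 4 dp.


L0 = g * T^2 / (2 * pi)
L0 = 9.81 * 6.38^2 / (2 * pi)
L0 = 9.81 * 40.7044 / 6.28319
L0 = 399.3102 / 6.28319
L0 = 63.5522 m

63.5522


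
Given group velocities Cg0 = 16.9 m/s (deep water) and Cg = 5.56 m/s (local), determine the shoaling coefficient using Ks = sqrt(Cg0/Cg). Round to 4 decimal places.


Ks = sqrt(Cg0 / Cg)
Ks = sqrt(16.9 / 5.56)
Ks = sqrt(3.0396)
Ks = 1.7434

1.7434


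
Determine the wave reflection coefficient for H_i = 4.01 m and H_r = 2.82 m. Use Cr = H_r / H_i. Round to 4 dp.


Cr = H_r / H_i
Cr = 2.82 / 4.01
Cr = 0.7032

0.7032


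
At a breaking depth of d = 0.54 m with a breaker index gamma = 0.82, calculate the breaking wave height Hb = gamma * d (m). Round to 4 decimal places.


Hb = gamma * d
Hb = 0.82 * 0.54
Hb = 0.4428 m

0.4428


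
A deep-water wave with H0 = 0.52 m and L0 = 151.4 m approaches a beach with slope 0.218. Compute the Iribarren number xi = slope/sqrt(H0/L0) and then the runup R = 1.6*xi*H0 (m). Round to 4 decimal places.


xi = slope / sqrt(H0/L0)
H0/L0 = 0.52/151.4 = 0.003435
sqrt(0.003435) = 0.058606
xi = 0.218 / 0.058606 = 3.719784
R = 1.6 * xi * H0 = 1.6 * 3.719784 * 0.52
R = 3.0949 m

3.0949


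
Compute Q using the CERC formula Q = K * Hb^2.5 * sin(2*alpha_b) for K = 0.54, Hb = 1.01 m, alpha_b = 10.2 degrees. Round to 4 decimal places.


Q = K * Hb^2.5 * sin(2 * alpha_b)
Hb^2.5 = 1.01^2.5 = 1.025188
sin(2 * 10.2) = sin(20.4) = 0.348572
Q = 0.54 * 1.025188 * 0.348572
Q = 0.1930 m^3/s

0.1930


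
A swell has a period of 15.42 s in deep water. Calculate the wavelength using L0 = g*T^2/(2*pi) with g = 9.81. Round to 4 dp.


L0 = g * T^2 / (2 * pi)
L0 = 9.81 * 15.42^2 / (2 * pi)
L0 = 9.81 * 237.7764 / 6.28319
L0 = 2332.5865 / 6.28319
L0 = 371.2427 m

371.2427


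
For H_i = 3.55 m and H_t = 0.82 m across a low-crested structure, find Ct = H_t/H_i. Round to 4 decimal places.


Ct = H_t / H_i
Ct = 0.82 / 3.55
Ct = 0.2310

0.2310


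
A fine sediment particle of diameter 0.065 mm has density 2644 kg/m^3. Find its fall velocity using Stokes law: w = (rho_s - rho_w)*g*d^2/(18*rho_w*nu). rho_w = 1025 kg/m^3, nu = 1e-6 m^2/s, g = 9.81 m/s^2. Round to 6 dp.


w = (rho_s - rho_w) * g * d^2 / (18 * rho_w * nu)
d = 0.065 mm = 0.000065 m
rho_s - rho_w = 2644 - 1025 = 1619
Numerator = 1619 * 9.81 * (0.000065)^2 = 0.000067103098
Denominator = 18 * 1025 * 1e-6 = 0.018450
w = 0.003637 m/s

0.003637


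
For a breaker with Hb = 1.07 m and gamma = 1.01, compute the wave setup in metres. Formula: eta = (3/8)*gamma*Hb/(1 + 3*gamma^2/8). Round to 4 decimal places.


eta = (3/8) * gamma * Hb / (1 + 3*gamma^2/8)
Numerator = (3/8) * 1.01 * 1.07 = 0.405263
Denominator = 1 + 3*1.01^2/8 = 1 + 0.382538 = 1.382538
eta = 0.405263 / 1.382538
eta = 0.2931 m

0.2931


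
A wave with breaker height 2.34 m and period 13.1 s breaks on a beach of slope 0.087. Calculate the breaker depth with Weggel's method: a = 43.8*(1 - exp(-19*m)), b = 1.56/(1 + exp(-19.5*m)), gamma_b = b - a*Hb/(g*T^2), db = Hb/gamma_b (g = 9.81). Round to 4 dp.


a = 43.8 * (1 - exp(-19 * m))
exp(-19 * 0.087) = exp(-1.6530) = 0.191475
a = 43.8 * (1 - 0.191475) = 35.413412
b = 1.56 / (1 + exp(-19.5 * m))
exp(-19.5 * 0.087) = exp(-1.6965) = 0.183324
b = 1.56 / (1 + 0.183324) = 1.318320
Hb / (g * T^2) = 2.34 / (9.81 * 13.1^2) = 2.34 / 1683.4941 = 0.00138997
gamma_b = b - a * Hb/(g*T^2) = 1.318320 - 35.413412 * 0.00138997 = 1.269097
db = Hb / gamma_b = 2.34 / 1.269097
db = 1.8438 m

1.8438


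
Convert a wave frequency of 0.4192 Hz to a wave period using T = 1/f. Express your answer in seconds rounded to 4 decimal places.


T = 1 / f
T = 1 / 0.4192
T = 2.3855 s

2.3855


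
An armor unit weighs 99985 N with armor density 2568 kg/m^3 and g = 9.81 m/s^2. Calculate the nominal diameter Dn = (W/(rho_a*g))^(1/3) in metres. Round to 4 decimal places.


V = W / (rho_a * g)
V = 99985 / (2568 * 9.81)
V = 99985 / 25192.08
V = 3.968906 m^3
Dn = V^(1/3) = 3.968906^(1/3)
Dn = 1.5833 m

1.5833


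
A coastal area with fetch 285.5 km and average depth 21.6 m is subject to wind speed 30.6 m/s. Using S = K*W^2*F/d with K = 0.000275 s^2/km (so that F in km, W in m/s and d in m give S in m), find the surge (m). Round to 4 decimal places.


S = K * W^2 * F / d
W^2 = 30.6^2 = 936.36
S = 0.000275 * 936.36 * 285.5 / 21.6
Numerator = 0.000275 * 936.36 * 285.5 = 73.515965
S = 73.515965 / 21.6 = 3.4035 m

3.4035


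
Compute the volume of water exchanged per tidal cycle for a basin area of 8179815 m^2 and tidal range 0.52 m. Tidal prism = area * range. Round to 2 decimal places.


Tidal prism = Area * Tidal range
P = 8179815 * 0.52
P = 4253503.80 m^3

4253503.80


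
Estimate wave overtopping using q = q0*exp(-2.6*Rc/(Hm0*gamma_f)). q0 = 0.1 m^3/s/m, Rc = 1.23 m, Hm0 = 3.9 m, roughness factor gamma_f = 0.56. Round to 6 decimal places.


q = q0 * exp(-2.6 * Rc / (Hm0 * gamma_f))
Exponent = -2.6 * 1.23 / (3.9 * 0.56)
= -2.6 * 1.23 / 2.1840
= -1.464286
exp(-1.464286) = 0.231243
q = 0.1 * 0.231243
q = 0.023124 m^3/s/m

0.023124


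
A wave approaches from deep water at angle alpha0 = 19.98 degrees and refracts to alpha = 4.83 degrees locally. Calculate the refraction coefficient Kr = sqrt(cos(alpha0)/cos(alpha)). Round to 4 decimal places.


Kr = sqrt(cos(alpha0) / cos(alpha))
cos(19.98) = 0.939812
cos(4.83) = 0.996449
Kr = sqrt(0.939812 / 0.996449)
Kr = sqrt(0.943161)
Kr = 0.9712

0.9712


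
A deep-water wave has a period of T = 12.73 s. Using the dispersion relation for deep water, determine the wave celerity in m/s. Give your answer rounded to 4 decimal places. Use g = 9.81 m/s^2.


We use the deep-water celerity formula:
C = g * T / (2 * pi)
C = 9.81 * 12.73 / (2 * 3.14159...)
C = 124.881300 / 6.283185
C = 19.8755 m/s

19.8755


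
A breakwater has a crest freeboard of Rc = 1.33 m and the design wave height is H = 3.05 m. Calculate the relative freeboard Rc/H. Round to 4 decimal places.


Relative freeboard = Rc / H
= 1.33 / 3.05
= 0.4361

0.4361


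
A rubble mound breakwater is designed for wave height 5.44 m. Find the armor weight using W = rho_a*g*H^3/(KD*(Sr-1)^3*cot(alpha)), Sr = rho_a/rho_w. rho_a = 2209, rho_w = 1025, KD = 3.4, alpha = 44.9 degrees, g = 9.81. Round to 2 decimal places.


Sr = rho_a / rho_w = 2209 / 1025 = 2.155122
(Sr - 1) = 1.155122
(Sr - 1)^3 = 1.541287
cot(44.9) = 1 / tan(44.9) = 1 / 0.996515 = 1.003497
Numerator = 2209 * 9.81 * 5.44^3 = 3488682.3041
Denominator = 3.4 * 1.541287 * 1.003497 = 5.258700
W = 3488682.3041 / 5.258700
W = 663411.53 N

663411.53


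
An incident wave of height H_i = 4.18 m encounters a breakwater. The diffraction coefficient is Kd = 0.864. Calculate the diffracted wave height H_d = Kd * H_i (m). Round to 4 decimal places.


H_d = Kd * H_i
H_d = 0.864 * 4.18
H_d = 3.6115 m

3.6115


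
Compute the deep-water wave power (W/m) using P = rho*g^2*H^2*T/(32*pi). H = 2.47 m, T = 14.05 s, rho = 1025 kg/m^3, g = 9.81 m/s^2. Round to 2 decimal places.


P = rho * g^2 * H^2 * T / (32 * pi)
P = 1025 * 9.81^2 * 2.47^2 * 14.05 / (32 * pi)
P = 1025 * 96.2361 * 6.1009 * 14.05 / 100.53096
P = 84107.02 W/m

84107.02


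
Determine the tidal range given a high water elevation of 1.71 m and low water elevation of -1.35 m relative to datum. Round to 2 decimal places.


Tidal range = High water - Low water
Tidal range = 1.71 - (-1.35)
Tidal range = 3.06 m

3.06


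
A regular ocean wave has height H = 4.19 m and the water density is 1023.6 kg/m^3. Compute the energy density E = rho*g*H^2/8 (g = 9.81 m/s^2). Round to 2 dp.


E = (1/8) * rho * g * H^2
E = (1/8) * 1023.6 * 9.81 * 4.19^2
E = 0.125 * 1023.6 * 9.81 * 17.5561
E = 22036.23 J/m^2

22036.23


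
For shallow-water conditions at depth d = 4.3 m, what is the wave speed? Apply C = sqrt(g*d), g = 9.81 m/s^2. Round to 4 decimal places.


Using the shallow-water approximation:
C = sqrt(g * d) = sqrt(9.81 * 4.3)
C = sqrt(42.1830)
C = 6.4948 m/s

6.4948


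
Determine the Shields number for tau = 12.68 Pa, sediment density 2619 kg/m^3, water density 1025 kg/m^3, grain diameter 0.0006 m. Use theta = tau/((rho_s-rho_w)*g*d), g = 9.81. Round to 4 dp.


theta = tau / ((rho_s - rho_w) * g * d)
rho_s - rho_w = 2619 - 1025 = 1594
Denominator = 1594 * 9.81 * 0.0006 = 9.382284
theta = 12.68 / 9.382284
theta = 1.3515

1.3515


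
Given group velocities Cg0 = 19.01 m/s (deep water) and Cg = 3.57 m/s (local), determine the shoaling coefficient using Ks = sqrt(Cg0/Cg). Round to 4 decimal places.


Ks = sqrt(Cg0 / Cg)
Ks = sqrt(19.01 / 3.57)
Ks = sqrt(5.3249)
Ks = 2.3076

2.3076


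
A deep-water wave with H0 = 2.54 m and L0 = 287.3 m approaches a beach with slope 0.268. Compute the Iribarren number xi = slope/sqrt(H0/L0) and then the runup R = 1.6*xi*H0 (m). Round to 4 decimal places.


xi = slope / sqrt(H0/L0)
H0/L0 = 2.54/287.3 = 0.008841
sqrt(0.008841) = 0.094026
xi = 0.268 / 0.094026 = 2.850268
R = 1.6 * xi * H0 = 1.6 * 2.850268 * 2.54
R = 11.5835 m

11.5835


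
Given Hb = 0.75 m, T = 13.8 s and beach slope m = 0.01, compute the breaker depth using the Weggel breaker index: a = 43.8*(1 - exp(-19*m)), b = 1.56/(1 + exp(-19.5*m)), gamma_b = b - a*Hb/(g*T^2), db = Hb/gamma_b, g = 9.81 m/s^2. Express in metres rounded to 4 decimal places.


a = 43.8 * (1 - exp(-19 * m))
exp(-19 * 0.01) = exp(-0.1900) = 0.826959
a = 43.8 * (1 - 0.826959) = 7.579190
b = 1.56 / (1 + exp(-19.5 * m))
exp(-19.5 * 0.01) = exp(-0.1950) = 0.822835
b = 1.56 / (1 + 0.822835) = 0.855810
Hb / (g * T^2) = 0.75 / (9.81 * 13.8^2) = 0.75 / 1868.2164 = 0.00040145
gamma_b = b - a * Hb/(g*T^2) = 0.855810 - 7.579190 * 0.00040145 = 0.852767
db = Hb / gamma_b = 0.75 / 0.852767
db = 0.8795 m

0.8795


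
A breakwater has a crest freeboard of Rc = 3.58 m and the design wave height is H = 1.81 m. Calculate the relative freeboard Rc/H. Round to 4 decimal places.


Relative freeboard = Rc / H
= 3.58 / 1.81
= 1.9779

1.9779


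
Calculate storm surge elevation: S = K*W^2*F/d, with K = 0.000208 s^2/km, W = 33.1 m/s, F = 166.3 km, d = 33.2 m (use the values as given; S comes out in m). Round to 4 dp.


S = K * W^2 * F / d
W^2 = 33.1^2 = 1095.61
S = 0.000208 * 1095.61 * 166.3 / 33.2
Numerator = 0.000208 * 1095.61 * 166.3 = 37.897588
S = 37.897588 / 33.2 = 1.1415 m

1.1415


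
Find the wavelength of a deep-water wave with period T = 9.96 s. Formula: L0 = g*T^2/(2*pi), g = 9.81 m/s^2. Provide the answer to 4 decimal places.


L0 = g * T^2 / (2 * pi)
L0 = 9.81 * 9.96^2 / (2 * pi)
L0 = 9.81 * 99.2016 / 6.28319
L0 = 973.1677 / 6.28319
L0 = 154.8844 m

154.8844


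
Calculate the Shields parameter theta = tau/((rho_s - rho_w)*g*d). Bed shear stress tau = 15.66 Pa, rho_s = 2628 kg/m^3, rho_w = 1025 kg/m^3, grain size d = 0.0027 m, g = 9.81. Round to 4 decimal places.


theta = tau / ((rho_s - rho_w) * g * d)
rho_s - rho_w = 2628 - 1025 = 1603
Denominator = 1603 * 9.81 * 0.0027 = 42.458661
theta = 15.66 / 42.458661
theta = 0.3688

0.3688


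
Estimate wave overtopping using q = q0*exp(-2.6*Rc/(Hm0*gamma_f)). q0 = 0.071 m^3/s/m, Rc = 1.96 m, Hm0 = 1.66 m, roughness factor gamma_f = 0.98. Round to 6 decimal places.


q = q0 * exp(-2.6 * Rc / (Hm0 * gamma_f))
Exponent = -2.6 * 1.96 / (1.66 * 0.98)
= -2.6 * 1.96 / 1.6268
= -3.132530
exp(-3.132530) = 0.043607
q = 0.071 * 0.043607
q = 0.003096 m^3/s/m

0.003096


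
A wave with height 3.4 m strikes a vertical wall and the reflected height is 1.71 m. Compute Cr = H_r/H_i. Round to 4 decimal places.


Cr = H_r / H_i
Cr = 1.71 / 3.4
Cr = 0.5029

0.5029


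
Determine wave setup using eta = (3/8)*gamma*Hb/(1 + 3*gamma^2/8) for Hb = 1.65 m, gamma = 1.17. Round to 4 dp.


eta = (3/8) * gamma * Hb / (1 + 3*gamma^2/8)
Numerator = (3/8) * 1.17 * 1.65 = 0.723937
Denominator = 1 + 3*1.17^2/8 = 1 + 0.513338 = 1.513338
eta = 0.723937 / 1.513338
eta = 0.4784 m

0.4784


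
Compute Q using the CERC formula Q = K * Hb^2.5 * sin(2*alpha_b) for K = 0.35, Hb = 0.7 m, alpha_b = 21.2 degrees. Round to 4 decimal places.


Q = K * Hb^2.5 * sin(2 * alpha_b)
Hb^2.5 = 0.7^2.5 = 0.409963
sin(2 * 21.2) = sin(42.4) = 0.674302
Q = 0.35 * 0.409963 * 0.674302
Q = 0.0968 m^3/s

0.0968


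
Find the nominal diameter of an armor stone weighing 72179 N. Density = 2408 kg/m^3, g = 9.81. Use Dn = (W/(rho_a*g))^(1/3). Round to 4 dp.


V = W / (rho_a * g)
V = 72179 / (2408 * 9.81)
V = 72179 / 23622.48
V = 3.055522 m^3
Dn = V^(1/3) = 3.055522^(1/3)
Dn = 1.4511 m

1.4511


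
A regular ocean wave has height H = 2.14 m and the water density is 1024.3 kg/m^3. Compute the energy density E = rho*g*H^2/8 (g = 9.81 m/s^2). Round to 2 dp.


E = (1/8) * rho * g * H^2
E = (1/8) * 1024.3 * 9.81 * 2.14^2
E = 0.125 * 1024.3 * 9.81 * 4.5796
E = 5752.20 J/m^2

5752.20


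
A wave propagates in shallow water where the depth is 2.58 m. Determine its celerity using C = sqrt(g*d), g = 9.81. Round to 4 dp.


Using the shallow-water approximation:
C = sqrt(g * d) = sqrt(9.81 * 2.58)
C = sqrt(25.3098)
C = 5.0309 m/s

5.0309


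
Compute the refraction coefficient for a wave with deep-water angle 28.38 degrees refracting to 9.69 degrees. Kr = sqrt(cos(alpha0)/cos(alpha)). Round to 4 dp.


Kr = sqrt(cos(alpha0) / cos(alpha))
cos(28.38) = 0.879815
cos(9.69) = 0.985733
Kr = sqrt(0.879815 / 0.985733)
Kr = sqrt(0.892549)
Kr = 0.9447

0.9447


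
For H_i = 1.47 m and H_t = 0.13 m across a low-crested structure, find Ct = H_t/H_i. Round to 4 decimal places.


Ct = H_t / H_i
Ct = 0.13 / 1.47
Ct = 0.0884

0.0884


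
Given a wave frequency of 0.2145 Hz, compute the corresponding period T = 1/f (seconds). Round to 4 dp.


T = 1 / f
T = 1 / 0.2145
T = 4.6620 s

4.6620


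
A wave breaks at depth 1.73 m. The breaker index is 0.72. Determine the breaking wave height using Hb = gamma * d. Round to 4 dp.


Hb = gamma * d
Hb = 0.72 * 1.73
Hb = 1.2456 m

1.2456


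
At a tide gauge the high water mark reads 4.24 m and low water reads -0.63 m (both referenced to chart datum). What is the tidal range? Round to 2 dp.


Tidal range = High water - Low water
Tidal range = 4.24 - (-0.63)
Tidal range = 4.87 m

4.87


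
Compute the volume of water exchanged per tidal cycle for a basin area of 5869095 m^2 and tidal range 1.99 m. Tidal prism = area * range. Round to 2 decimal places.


Tidal prism = Area * Tidal range
P = 5869095 * 1.99
P = 11679499.05 m^3

11679499.05


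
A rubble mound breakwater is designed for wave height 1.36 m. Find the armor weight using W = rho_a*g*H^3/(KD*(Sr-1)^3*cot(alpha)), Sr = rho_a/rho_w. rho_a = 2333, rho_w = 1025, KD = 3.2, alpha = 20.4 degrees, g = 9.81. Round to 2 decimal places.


Sr = rho_a / rho_w = 2333 / 1025 = 2.276098
(Sr - 1) = 1.276098
(Sr - 1)^3 = 2.078029
cot(20.4) = 1 / tan(20.4) = 1 / 0.371897 = 2.688919
Numerator = 2333 * 9.81 * 1.36^3 = 57570.5623
Denominator = 3.2 * 2.078029 * 2.688919 = 17.880486
W = 57570.5623 / 17.880486
W = 3219.74 N

3219.74


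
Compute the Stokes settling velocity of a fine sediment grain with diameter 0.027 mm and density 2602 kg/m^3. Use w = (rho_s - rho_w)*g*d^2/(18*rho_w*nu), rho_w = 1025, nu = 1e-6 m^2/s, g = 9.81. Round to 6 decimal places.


w = (rho_s - rho_w) * g * d^2 / (18 * rho_w * nu)
d = 0.027 mm = 0.000027 m
rho_s - rho_w = 2602 - 1025 = 1577
Numerator = 1577 * 9.81 * (0.000027)^2 = 0.000011277900
Denominator = 18 * 1025 * 1e-6 = 0.018450
w = 0.000611 m/s

0.000611


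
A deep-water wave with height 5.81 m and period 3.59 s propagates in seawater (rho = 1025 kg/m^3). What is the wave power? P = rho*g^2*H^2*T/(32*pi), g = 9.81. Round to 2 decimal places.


P = rho * g^2 * H^2 * T / (32 * pi)
P = 1025 * 9.81^2 * 5.81^2 * 3.59 / (32 * pi)
P = 1025 * 96.2361 * 33.7561 * 3.59 / 100.53096
P = 118907.36 W/m

118907.36


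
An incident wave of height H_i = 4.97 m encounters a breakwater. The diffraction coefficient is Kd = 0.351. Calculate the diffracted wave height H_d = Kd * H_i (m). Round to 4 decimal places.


H_d = Kd * H_i
H_d = 0.351 * 4.97
H_d = 1.7445 m

1.7445


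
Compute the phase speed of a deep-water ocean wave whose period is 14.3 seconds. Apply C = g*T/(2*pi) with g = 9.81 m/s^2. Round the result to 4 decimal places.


We use the deep-water celerity formula:
C = g * T / (2 * pi)
C = 9.81 * 14.3 / (2 * 3.14159...)
C = 140.283000 / 6.283185
C = 22.3267 m/s

22.3267


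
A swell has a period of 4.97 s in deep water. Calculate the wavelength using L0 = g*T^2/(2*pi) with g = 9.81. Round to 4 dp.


L0 = g * T^2 / (2 * pi)
L0 = 9.81 * 4.97^2 / (2 * pi)
L0 = 9.81 * 24.7009 / 6.28319
L0 = 242.3158 / 6.28319
L0 = 38.5658 m

38.5658


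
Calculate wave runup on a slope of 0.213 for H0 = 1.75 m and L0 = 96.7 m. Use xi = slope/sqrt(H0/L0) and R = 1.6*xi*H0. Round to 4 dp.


xi = slope / sqrt(H0/L0)
H0/L0 = 1.75/96.7 = 0.018097
sqrt(0.018097) = 0.134526
xi = 0.213 / 0.134526 = 1.583339
R = 1.6 * xi * H0 = 1.6 * 1.583339 * 1.75
R = 4.4333 m

4.4333


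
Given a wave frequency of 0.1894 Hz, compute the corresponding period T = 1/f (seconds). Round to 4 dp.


T = 1 / f
T = 1 / 0.1894
T = 5.2798 s

5.2798


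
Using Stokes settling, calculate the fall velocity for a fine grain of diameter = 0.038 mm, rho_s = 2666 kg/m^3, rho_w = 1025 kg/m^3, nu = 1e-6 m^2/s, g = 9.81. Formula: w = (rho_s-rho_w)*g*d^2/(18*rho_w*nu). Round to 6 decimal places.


w = (rho_s - rho_w) * g * d^2 / (18 * rho_w * nu)
d = 0.038 mm = 0.000038 m
rho_s - rho_w = 2666 - 1025 = 1641
Numerator = 1641 * 9.81 * (0.000038)^2 = 0.000023245815
Denominator = 18 * 1025 * 1e-6 = 0.018450
w = 0.001260 m/s

0.001260


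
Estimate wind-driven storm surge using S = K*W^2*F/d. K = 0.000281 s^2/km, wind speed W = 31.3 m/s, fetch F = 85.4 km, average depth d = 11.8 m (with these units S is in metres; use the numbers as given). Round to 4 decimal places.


S = K * W^2 * F / d
W^2 = 31.3^2 = 979.69
S = 0.000281 * 979.69 * 85.4 / 11.8
Numerator = 0.000281 * 979.69 * 85.4 = 23.510013
S = 23.510013 / 11.8 = 1.9924 m

1.9924


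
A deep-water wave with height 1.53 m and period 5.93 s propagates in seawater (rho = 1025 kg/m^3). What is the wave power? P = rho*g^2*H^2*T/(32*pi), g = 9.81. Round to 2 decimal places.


P = rho * g^2 * H^2 * T / (32 * pi)
P = 1025 * 9.81^2 * 1.53^2 * 5.93 / (32 * pi)
P = 1025 * 96.2361 * 2.3409 * 5.93 / 100.53096
P = 13620.70 W/m

13620.70


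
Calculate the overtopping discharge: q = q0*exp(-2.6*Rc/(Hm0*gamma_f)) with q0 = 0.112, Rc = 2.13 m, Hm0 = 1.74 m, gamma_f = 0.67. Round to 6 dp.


q = q0 * exp(-2.6 * Rc / (Hm0 * gamma_f))
Exponent = -2.6 * 2.13 / (1.74 * 0.67)
= -2.6 * 2.13 / 1.1658
= -4.750386
exp(-4.750386) = 0.008648
q = 0.112 * 0.008648
q = 0.000969 m^3/s/m

0.000969


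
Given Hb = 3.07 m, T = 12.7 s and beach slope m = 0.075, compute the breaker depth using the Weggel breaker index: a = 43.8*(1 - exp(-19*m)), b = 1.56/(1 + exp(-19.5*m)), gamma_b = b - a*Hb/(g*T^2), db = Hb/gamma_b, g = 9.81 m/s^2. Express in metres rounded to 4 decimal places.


a = 43.8 * (1 - exp(-19 * m))
exp(-19 * 0.075) = exp(-1.4250) = 0.240508
a = 43.8 * (1 - 0.240508) = 33.265729
b = 1.56 / (1 + exp(-19.5 * m))
exp(-19.5 * 0.075) = exp(-1.4625) = 0.231656
b = 1.56 / (1 + 0.231656) = 1.266587
Hb / (g * T^2) = 3.07 / (9.81 * 12.7^2) = 3.07 / 1582.2549 = 0.00194027
gamma_b = b - a * Hb/(g*T^2) = 1.266587 - 33.265729 * 0.00194027 = 1.202043
db = Hb / gamma_b = 3.07 / 1.202043
db = 2.5540 m

2.5540


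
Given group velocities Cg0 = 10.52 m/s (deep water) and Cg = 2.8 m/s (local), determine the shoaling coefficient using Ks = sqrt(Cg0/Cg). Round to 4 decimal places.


Ks = sqrt(Cg0 / Cg)
Ks = sqrt(10.52 / 2.8)
Ks = sqrt(3.7571)
Ks = 1.9383

1.9383


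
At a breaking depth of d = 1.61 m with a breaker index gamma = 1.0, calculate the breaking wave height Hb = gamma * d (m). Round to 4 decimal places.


Hb = gamma * d
Hb = 1.0 * 1.61
Hb = 1.6100 m

1.6100


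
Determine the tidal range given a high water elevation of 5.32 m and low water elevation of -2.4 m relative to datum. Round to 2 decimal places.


Tidal range = High water - Low water
Tidal range = 5.32 - (-2.4)
Tidal range = 7.72 m

7.72


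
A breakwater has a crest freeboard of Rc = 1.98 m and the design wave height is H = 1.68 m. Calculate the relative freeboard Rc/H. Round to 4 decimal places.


Relative freeboard = Rc / H
= 1.98 / 1.68
= 1.1786

1.1786


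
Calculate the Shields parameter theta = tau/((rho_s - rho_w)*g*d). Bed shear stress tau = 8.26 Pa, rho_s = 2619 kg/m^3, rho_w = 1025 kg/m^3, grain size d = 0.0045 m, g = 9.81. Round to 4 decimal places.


theta = tau / ((rho_s - rho_w) * g * d)
rho_s - rho_w = 2619 - 1025 = 1594
Denominator = 1594 * 9.81 * 0.0045 = 70.367130
theta = 8.26 / 70.367130
theta = 0.1174

0.1174


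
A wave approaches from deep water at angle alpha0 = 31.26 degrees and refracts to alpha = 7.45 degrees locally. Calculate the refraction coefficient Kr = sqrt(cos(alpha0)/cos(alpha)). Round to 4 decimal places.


Kr = sqrt(cos(alpha0) / cos(alpha))
cos(31.26) = 0.854821
cos(7.45) = 0.991558
Kr = sqrt(0.854821 / 0.991558)
Kr = sqrt(0.862099)
Kr = 0.9285

0.9285


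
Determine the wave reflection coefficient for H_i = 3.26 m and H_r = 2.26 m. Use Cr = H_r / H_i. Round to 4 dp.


Cr = H_r / H_i
Cr = 2.26 / 3.26
Cr = 0.6933

0.6933


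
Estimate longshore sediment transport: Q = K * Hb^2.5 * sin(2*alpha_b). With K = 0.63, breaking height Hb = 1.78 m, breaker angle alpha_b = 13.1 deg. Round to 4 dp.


Q = K * Hb^2.5 * sin(2 * alpha_b)
Hb^2.5 = 1.78^2.5 = 4.227173
sin(2 * 13.1) = sin(26.2) = 0.441506
Q = 0.63 * 4.227173 * 0.441506
Q = 1.1758 m^3/s

1.1758


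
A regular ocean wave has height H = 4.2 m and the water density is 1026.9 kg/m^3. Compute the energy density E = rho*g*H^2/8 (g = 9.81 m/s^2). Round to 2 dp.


E = (1/8) * rho * g * H^2
E = (1/8) * 1026.9 * 9.81 * 4.2^2
E = 0.125 * 1026.9 * 9.81 * 17.6400
E = 22212.93 J/m^2

22212.93


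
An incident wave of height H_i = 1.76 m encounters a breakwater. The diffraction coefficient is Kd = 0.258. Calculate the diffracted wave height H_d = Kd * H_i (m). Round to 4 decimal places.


H_d = Kd * H_i
H_d = 0.258 * 1.76
H_d = 0.4541 m

0.4541


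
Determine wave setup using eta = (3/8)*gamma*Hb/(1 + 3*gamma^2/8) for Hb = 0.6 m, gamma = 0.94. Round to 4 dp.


eta = (3/8) * gamma * Hb / (1 + 3*gamma^2/8)
Numerator = (3/8) * 0.94 * 0.6 = 0.211500
Denominator = 1 + 3*0.94^2/8 = 1 + 0.331350 = 1.331350
eta = 0.211500 / 1.331350
eta = 0.1589 m

0.1589


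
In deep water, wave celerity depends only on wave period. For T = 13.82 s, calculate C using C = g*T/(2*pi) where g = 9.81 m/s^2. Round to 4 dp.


We use the deep-water celerity formula:
C = g * T / (2 * pi)
C = 9.81 * 13.82 / (2 * 3.14159...)
C = 135.574200 / 6.283185
C = 21.5773 m/s

21.5773


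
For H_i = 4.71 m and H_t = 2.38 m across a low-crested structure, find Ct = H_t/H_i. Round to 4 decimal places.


Ct = H_t / H_i
Ct = 2.38 / 4.71
Ct = 0.5053

0.5053


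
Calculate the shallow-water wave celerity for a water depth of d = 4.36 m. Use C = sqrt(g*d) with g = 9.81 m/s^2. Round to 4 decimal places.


Using the shallow-water approximation:
C = sqrt(g * d) = sqrt(9.81 * 4.36)
C = sqrt(42.7716)
C = 6.5400 m/s

6.5400


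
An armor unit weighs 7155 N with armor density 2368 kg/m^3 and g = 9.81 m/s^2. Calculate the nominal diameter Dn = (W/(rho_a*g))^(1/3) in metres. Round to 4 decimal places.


V = W / (rho_a * g)
V = 7155 / (2368 * 9.81)
V = 7155 / 23230.08
V = 0.308006 m^3
Dn = V^(1/3) = 0.308006^(1/3)
Dn = 0.6753 m

0.6753
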